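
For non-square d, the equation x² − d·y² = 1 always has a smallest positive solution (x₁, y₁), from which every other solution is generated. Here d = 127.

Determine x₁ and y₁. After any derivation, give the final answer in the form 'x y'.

4730624 419775

[11; 3,1,2,2,7,11,7,2,2,1,3,22] for √127; ℓ=12 ⇒ convergent index 11
i=0: a=11 ⇒ p=11, q=1
i=1: a=3 ⇒ p=34, q=3
i=2: a=1 ⇒ p=45, q=4
i=3: a=2 ⇒ p=124, q=11
i=4: a=2 ⇒ p=293, q=26
i=5: a=7 ⇒ p=2175, q=193
i=6: a=11 ⇒ p=24218, q=2149
i=7: a=7 ⇒ p=171701, q=15236
i=8: a=2 ⇒ p=367620, q=32621
…
i=10: a=1 ⇒ p=1274561, q=113099
i=11: a=3 ⇒ p=4730624, q=419775
fundamental: x₁=4730624, y₁=419775  (since 22378803429376 − 127·176211050625 = 1)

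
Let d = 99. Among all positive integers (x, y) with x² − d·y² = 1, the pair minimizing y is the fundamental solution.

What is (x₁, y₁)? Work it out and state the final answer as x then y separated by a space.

d=99: √d = [9; 1,18] (ℓ=2, even), read p_1/q_1
step 0: (9, 1)  from 9·(1,0) + (0,1)
step 1: (10, 1)  from 1·(9,1) + (1,0)
(x₁, y₁) = (10, 1);  10² − 99·1² = 1 ✓

10 1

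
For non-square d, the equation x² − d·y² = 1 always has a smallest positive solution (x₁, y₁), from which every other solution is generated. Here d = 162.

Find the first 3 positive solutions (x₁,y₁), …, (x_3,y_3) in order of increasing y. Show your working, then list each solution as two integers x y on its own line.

19601 1540
768398401 60371080
30122754096401 2366667076620

√162 → a₀=12, period (1,2,1,2,12,2,1,2,1,24); ℓ=10 even so k=9
i=0: a=12 ⇒ p=12, q=1
…
i=2: a=2 ⇒ p=38, q=3
i=3: a=1 ⇒ p=51, q=4
…
i=7: a=1 ⇒ p=5333, q=419
i=8: a=2 ⇒ p=14268, q=1121
i=9: a=1 ⇒ p=19601, q=1540
fundamental: x₁=19601, y₁=1540  (since 384199201 − 162·2371600 = 1)
k=2:  x_2 = 19601·19601+162·1540·1540 = 768398401,  y_2 = 19601·1540+1540·19601 = 60371080
k=3:  x_3 = 19601·768398401+162·1540·60371080 = 30122754096401,  y_3 = 19601·60371080+1540·768398401 = 2366667076620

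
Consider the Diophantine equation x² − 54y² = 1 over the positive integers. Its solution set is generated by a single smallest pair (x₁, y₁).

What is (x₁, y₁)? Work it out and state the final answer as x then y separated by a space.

485 66

√54 = [7; 2,1,6,1,2,14, …], period ℓ=6 (even) → k=5
i=0: a=7 ⇒ p=7, q=1
…
i=4: a=1 ⇒ p=169, q=23
i=5: a=2 ⇒ p=485, q=66
(x₁, y₁) = (485, 66);  485² − 54·66² = 1 ✓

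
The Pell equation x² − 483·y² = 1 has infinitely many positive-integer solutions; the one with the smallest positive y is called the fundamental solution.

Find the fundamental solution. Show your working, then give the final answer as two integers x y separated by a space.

22 1

√483 → a₀=21, period (1,42); ℓ=2 even so k=1
a_0=21:  p_0=21·1+0=21,  q_0=21·0+1=1
a_1=1:  p_1=1·21+1=22,  q_1=1·1+0=1
→ (22, 1).  Check: 22²=484, 483·1²=483, difference 1.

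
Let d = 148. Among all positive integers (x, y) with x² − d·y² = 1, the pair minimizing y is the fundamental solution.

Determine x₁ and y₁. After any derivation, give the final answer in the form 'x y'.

73 6

√148 = [12; 6,24, …], period ℓ=2 (even) → k=1
i=0: a=12 ⇒ p=12, q=1
i=1: a=6 ⇒ p=73, q=6
fundamental: x₁=73, y₁=6  (since 5329 − 148·36 = 1)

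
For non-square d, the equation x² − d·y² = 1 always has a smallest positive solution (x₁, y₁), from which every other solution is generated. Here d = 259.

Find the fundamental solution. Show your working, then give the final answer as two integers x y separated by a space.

847225 52644

[16; 10,1,2,3,4,3,2,1,10,32] for √259; ℓ=10 ⇒ convergent index 9
a_0=16:  p_0=16·1+0=16,  q_0=16·0+1=1
a_1=10:  p_1=10·16+1=161,  q_1=10·1+0=10
…
a_6=3:  p_6=3·7403+1722=23931,  q_6=3·460+107=1487
…
a_8=1:  p_8=1·55265+23931=79196,  q_8=1·3434+1487=4921
a_9=10:  p_9=10·79196+55265=847225,  q_9=10·4921+3434=52644
(x₁, y₁) = (847225, 52644);  847225² − 259·52644² = 1 ✓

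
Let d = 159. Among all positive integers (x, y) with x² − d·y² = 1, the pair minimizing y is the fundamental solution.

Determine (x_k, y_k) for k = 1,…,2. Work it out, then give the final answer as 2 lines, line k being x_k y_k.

√159 → a₀=12, period (1,1,1,1,3,1,1,1,1,24); ℓ=10 even so k=9
step 0: (12, 1)  from 12·(1,0) + (0,1)
step 1: (13, 1)  from 1·(12,1) + (1,0)
step 2: (25, 2)  from 1·(13,1) + (12,1)
…
step 5: (227, 18)  from 3·(63,5) + (38,3)
…
step 7: (517, 41)  from 1·(290,23) + (227,18)
step 8: (807, 64)  from 1·(517,41) + (290,23)
step 9: (1324, 105)  from 1·(807,64) + (517,41)
→ (1324, 105).  Check: 1324²=1752976, 159·105²=1752975, difference 1.
n=2: (1324,105)∘(1324,105) = (1324·1324+159·105·105, 1324·105+105·1324) = (3505951,278040)

1324 105
3505951 278040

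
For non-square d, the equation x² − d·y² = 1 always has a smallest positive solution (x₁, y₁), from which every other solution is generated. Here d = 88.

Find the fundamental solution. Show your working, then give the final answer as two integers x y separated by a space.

197 21

d=88: √d = [9; 2,1,1,1,2,18] (ℓ=6, even), read p_5/q_5
step 0: (9, 1)  from 9·(1,0) + (0,1)
…
step 3: (47, 5)  from 1·(28,3) + (19,2)
step 4: (75, 8)  from 1·(47,5) + (28,3)
step 5: (197, 21)  from 2·(75,8) + (47,5)
→ (197, 21).  Check: 197²=38809, 88·21²=38808, difference 1.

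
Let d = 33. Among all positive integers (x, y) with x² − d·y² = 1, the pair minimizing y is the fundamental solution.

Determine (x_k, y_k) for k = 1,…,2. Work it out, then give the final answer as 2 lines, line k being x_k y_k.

23 4
1057 184

√33 = [5; 1,2,1,10, …], period ℓ=4 (even) → k=3
step 0: (5, 1)  from 5·(1,0) + (0,1)
…
step 2: (17, 3)  from 2·(6,1) + (5,1)
step 3: (23, 4)  from 1·(17,3) + (6,1)
→ (23, 4).  Check: 23²=529, 33·4²=528, difference 1.
k=2:  x_2 = 23·23+33·4·4 = 1057,  y_2 = 23·4+4·23 = 184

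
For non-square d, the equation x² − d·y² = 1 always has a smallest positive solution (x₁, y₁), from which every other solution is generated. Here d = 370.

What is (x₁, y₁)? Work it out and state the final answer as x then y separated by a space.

213859 11118

√370 = [19; 4,4,38, …], period ℓ=3 (odd) → k=5
step 0: (19, 1)  from 19·(1,0) + (0,1)
…
step 3: (12503, 650)  from 38·(327,17) + (77,4)
step 4: (50339, 2617)  from 4·(12503,650) + (327,17)
step 5: (213859, 11118)  from 4·(50339,2617) + (12503,650)
fundamental: x₁=213859, y₁=11118  (since 45735671881 − 370·123609924 = 1)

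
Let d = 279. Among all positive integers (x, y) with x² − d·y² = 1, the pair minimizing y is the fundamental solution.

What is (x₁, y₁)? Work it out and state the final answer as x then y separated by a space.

1520 91

√279 = [16; 1,2,2,1,2,2,1,32, …], period ℓ=8 (even) → k=7
a_0=16:  p_0=16·1+0=16,  q_0=16·0+1=1
a_1=1:  p_1=1·16+1=17,  q_1=1·1+0=1
a_2=2:  p_2=2·17+16=50,  q_2=2·1+1=3
…
a_4=1:  p_4=1·117+50=167,  q_4=1·7+3=10
…
a_6=2:  p_6=2·451+167=1069,  q_6=2·27+10=64
a_7=1:  p_7=1·1069+451=1520,  q_7=1·64+27=91
→ (1520, 91).  Check: 1520²=2310400, 279·91²=2310399, difference 1.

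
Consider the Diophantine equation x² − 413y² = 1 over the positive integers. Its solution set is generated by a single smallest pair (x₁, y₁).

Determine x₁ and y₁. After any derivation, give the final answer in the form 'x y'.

√413 → a₀=20, period (3,9,1,4,1,9,3,40); ℓ=8 even so k=7
step 0: (20, 1)  from 20·(1,0) + (0,1)
step 1: (61, 3)  from 3·(20,1) + (1,0)
step 2: (569, 28)  from 9·(61,3) + (20,1)
step 3: (630, 31)  from 1·(569,28) + (61,3)
step 4: (3089, 152)  from 4·(630,31) + (569,28)
…
step 6: (36560, 1799)  from 9·(3719,183) + (3089,152)
step 7: (113399, 5580)  from 3·(36560,1799) + (3719,183)
→ (113399, 5580).  Check: 113399²=12859333201, 413·5580²=12859333200, difference 1.

113399 5580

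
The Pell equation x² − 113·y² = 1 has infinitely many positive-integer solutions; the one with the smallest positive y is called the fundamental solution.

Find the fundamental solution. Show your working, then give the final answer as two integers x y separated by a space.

1204353 113296

d=113: √d = [10; 1,1,1,2,2,1,1,1,20] (ℓ=9, odd), read p_17/q_17
a_0=10:  p_0=10·1+0=10,  q_0=10·0+1=1
…
a_3=1:  p_3=1·21+11=32,  q_3=1·2+1=3
…
a_5=2:  p_5=2·85+32=202,  q_5=2·8+3=19
…
a_7=1:  p_7=1·287+202=489,  q_7=1·27+19=46
a_8=1:  p_8=1·489+287=776,  q_8=1·46+27=73
a_9=20:  p_9=20·776+489=16009,  q_9=20·73+46=1506
a_10=1:  p_10=1·16009+776=16785,  q_10=1·1506+73=1579
a_11=1:  p_11=1·16785+16009=32794,  q_11=1·1579+1506=3085
a_12=1:  p_12=1·32794+16785=49579,  q_12=1·3085+1579=4664
a_13=2:  p_13=2·49579+32794=131952,  q_13=2·4664+3085=12413
a_14=2:  p_14=2·131952+49579=313483,  q_14=2·12413+4664=29490
a_15=1:  p_15=1·313483+131952=445435,  q_15=1·29490+12413=41903
a_16=1:  p_16=1·445435+313483=758918,  q_16=1·41903+29490=71393
a_17=1:  p_17=1·758918+445435=1204353,  q_17=1·71393+41903=113296
(x₁, y₁) = (1204353, 113296);  1204353² − 113·113296² = 1 ✓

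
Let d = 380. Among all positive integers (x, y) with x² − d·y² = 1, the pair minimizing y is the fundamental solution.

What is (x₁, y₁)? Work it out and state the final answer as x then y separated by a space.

√380 = [19; 2,38, …], period ℓ=2 (even) → k=1
a_0=19:  p_0=19·1+0=19,  q_0=19·0+1=1
a_1=2:  p_1=2·19+1=39,  q_1=2·1+0=2
→ (39, 2).  Check: 39²=1521, 380·2²=1520, difference 1.

39 2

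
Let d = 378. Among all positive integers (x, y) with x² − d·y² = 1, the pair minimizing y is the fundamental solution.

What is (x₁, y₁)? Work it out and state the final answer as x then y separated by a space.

√378 → a₀=19, period (2,3,1,4,1,3,2,38); ℓ=8 even so k=7
a_0=19:  p_0=19·1+0=19,  q_0=19·0+1=1
a_1=2:  p_1=2·19+1=39,  q_1=2·1+0=2
a_2=3:  p_2=3·39+19=136,  q_2=3·2+1=7
…
a_4=4:  p_4=4·175+136=836,  q_4=4·9+7=43
a_5=1:  p_5=1·836+175=1011,  q_5=1·43+9=52
a_6=3:  p_6=3·1011+836=3869,  q_6=3·52+43=199
a_7=2:  p_7=2·3869+1011=8749,  q_7=2·199+52=450
→ (8749, 450).  Check: 8749²=76545001, 378·450²=76545000, difference 1.

8749 450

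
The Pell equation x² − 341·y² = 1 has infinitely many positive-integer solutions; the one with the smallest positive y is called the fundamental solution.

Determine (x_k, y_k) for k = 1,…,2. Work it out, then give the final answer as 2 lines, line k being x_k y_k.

d=341: √d = [18; 2,6,1,8,2,…,6,2,36] (ℓ=14, even), read p_13/q_13
step 0: (18, 1)  from 18·(1,0) + (0,1)
…
step 2: (240, 13)  from 6·(37,2) + (18,1)
step 3: (277, 15)  from 1·(240,13) + (37,2)
step 4: (2456, 133)  from 8·(277,15) + (240,13)
step 5: (5189, 281)  from 2·(2456,133) + (277,15)
…
step 8: (28124, 1523)  from 1·(20479,1109) + (7645,414)
step 9: (76727, 4155)  from 2·(28124,1523) + (20479,1109)
…
step 12: (4953942, 268271)  from 6·(718667,38918) + (641940,34763)
step 13: (10626551, 575460)  from 2·(4953942,268271) + (718667,38918)
→ (10626551, 575460).  Check: 10626551²=112923586155601, 341·575460²=112923586155600, difference 1.
(10626551+575460√341)^2 = 225847172311201 + 12230310076920√341

10626551 575460
225847172311201 12230310076920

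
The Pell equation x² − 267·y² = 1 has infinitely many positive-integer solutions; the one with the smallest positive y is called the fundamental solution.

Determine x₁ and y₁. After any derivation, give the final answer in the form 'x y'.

√267 → a₀=16, period (2,1,15,1,2,32); ℓ=6 even so k=5
step 0: (16, 1)  from 16·(1,0) + (0,1)
step 1: (33, 2)  from 2·(16,1) + (1,0)
step 2: (49, 3)  from 1·(33,2) + (16,1)
step 3: (768, 47)  from 15·(49,3) + (33,2)
step 4: (817, 50)  from 1·(768,47) + (49,3)
step 5: (2402, 147)  from 2·(817,50) + (768,47)
(x₁, y₁) = (2402, 147);  2402² − 267·147² = 1 ✓

2402 147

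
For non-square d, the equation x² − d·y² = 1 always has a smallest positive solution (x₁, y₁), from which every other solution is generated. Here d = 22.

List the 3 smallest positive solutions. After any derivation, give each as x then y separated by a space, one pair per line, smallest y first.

√22 → a₀=4, period (1,2,4,2,1,8); ℓ=6 even so k=5
i=0: a=4 ⇒ p=4, q=1
…
i=2: a=2 ⇒ p=14, q=3
…
i=4: a=2 ⇒ p=136, q=29
i=5: a=1 ⇒ p=197, q=42
(x₁, y₁) = (197, 42);  197² − 22·42² = 1 ✓
n=2: (197,42)∘(197,42) = (197·197+22·42·42, 197·42+42·197) = (77617,16548)
n=3: (77617,16548)∘(197,42) = (197·77617+22·42·16548, 197·16548+42·77617) = (30580901,6519870)

197 42
77617 16548
30580901 6519870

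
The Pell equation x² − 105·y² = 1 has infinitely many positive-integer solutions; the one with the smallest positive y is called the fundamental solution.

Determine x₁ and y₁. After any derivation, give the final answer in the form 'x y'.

√105 = [10; 4,20, …], period ℓ=2 (even) → k=1
i=0: a=10 ⇒ p=10, q=1
i=1: a=4 ⇒ p=41, q=4
fundamental: x₁=41, y₁=4  (since 1681 − 105·16 = 1)

41 4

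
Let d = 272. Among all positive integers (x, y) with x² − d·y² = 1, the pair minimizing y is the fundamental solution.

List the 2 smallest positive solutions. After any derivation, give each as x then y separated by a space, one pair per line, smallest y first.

√272 = [16; 2,32, …], period ℓ=2 (even) → k=1
step 0: (16, 1)  from 16·(1,0) + (0,1)
step 1: (33, 2)  from 2·(16,1) + (1,0)
(x₁, y₁) = (33, 2);  33² − 272·2² = 1 ✓
n=2: (33,2)∘(33,2) = (33·33+272·2·2, 33·2+2·33) = (2177,132)

33 2
2177 132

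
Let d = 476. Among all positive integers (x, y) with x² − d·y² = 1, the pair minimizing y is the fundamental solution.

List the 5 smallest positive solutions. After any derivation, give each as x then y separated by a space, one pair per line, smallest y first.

[21; 1,4,2,10,2,4,1,42] for √476; ℓ=8 ⇒ convergent index 7
step 0: (21, 1)  from 21·(1,0) + (0,1)
step 1: (22, 1)  from 1·(21,1) + (1,0)
step 2: (109, 5)  from 4·(22,1) + (21,1)
step 3: (240, 11)  from 2·(109,5) + (22,1)
…
step 5: (5258, 241)  from 2·(2509,115) + (240,11)
step 6: (23541, 1079)  from 4·(5258,241) + (2509,115)
step 7: (28799, 1320)  from 1·(23541,1079) + (5258,241)
(x₁, y₁) = (28799, 1320);  28799² − 476·1320² = 1 ✓
(28799+1320√476)^2 = 1658764801 + 76029360√476
(28799+1320√476)^3 = 95541534979199 + 4379139075960√476
(28799+1320√476)^4 = 5503001330073139201 + 252229652421114720√476
(28799+1320√476)^5 = 316961870514011136719999 + 14527923515772226566600√476

28799 1320
1658764801 76029360
95541534979199 4379139075960
5503001330073139201 252229652421114720
316961870514011136719999 14527923515772226566600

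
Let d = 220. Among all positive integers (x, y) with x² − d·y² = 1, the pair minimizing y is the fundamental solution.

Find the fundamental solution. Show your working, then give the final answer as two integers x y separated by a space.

89 6

[14; 1,4,1,28] for √220; ℓ=4 ⇒ convergent index 3
step 0: (14, 1)  from 14·(1,0) + (0,1)
…
step 2: (74, 5)  from 4·(15,1) + (14,1)
step 3: (89, 6)  from 1·(74,5) + (15,1)
fundamental: x₁=89, y₁=6  (since 7921 − 220·36 = 1)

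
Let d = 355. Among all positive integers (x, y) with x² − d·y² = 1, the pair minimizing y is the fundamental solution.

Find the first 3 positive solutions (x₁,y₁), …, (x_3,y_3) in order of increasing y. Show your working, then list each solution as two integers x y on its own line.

√355 = [18; 1,5,3,3,1,6,1,3,3,5,1,36, …], period ℓ=12 (even) → k=11
i=0: a=18 ⇒ p=18, q=1
i=1: a=1 ⇒ p=19, q=1
i=2: a=5 ⇒ p=113, q=6
…
i=4: a=3 ⇒ p=1187, q=63
…
i=6: a=6 ⇒ p=10457, q=555
i=7: a=1 ⇒ p=12002, q=637
…
i=10: a=5 ⇒ p=803418, q=42641
i=11: a=1 ⇒ p=954809, q=50676
fundamental: x₁=954809, y₁=50676  (since 911660226481 − 355·2568056976 = 1)
(954809+50676√355)^2 = 1823320452961 + 96771801768√355
(954809+50676√355)^3 = 3481845556741524089 + 184797174548553948√355

954809 50676
1823320452961 96771801768
3481845556741524089 184797174548553948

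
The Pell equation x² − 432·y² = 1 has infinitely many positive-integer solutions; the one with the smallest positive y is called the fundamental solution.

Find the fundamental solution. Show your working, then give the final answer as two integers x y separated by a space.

√432 → a₀=20, period (1,3,1,1,1,3,1,40); ℓ=8 even so k=7
a_0=20:  p_0=20·1+0=20,  q_0=20·0+1=1
a_1=1:  p_1=1·20+1=21,  q_1=1·1+0=1
a_2=3:  p_2=3·21+20=83,  q_2=3·1+1=4
a_3=1:  p_3=1·83+21=104,  q_3=1·4+1=5
…
a_6=3:  p_6=3·291+187=1060,  q_6=3·14+9=51
a_7=1:  p_7=1·1060+291=1351,  q_7=1·51+14=65
(x₁, y₁) = (1351, 65);  1351² − 432·65² = 1 ✓

1351 65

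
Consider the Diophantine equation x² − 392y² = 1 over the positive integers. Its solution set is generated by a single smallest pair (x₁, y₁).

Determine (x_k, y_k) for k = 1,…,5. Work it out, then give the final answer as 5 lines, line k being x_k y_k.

99 5
19601 990
3880899 196015
768398401 38809980
152139002499 7684180025

[19; 1,3,1,38] for √392; ℓ=4 ⇒ convergent index 3
a_0=19:  p_0=19·1+0=19,  q_0=19·0+1=1
…
a_2=3:  p_2=3·20+19=79,  q_2=3·1+1=4
a_3=1:  p_3=1·79+20=99,  q_3=1·4+1=5
→ (99, 5).  Check: 99²=9801, 392·5²=9800, difference 1.
k=2:  x_2 = 99·99+392·5·5 = 19601,  y_2 = 99·5+5·99 = 990
k=3:  x_3 = 99·19601+392·5·990 = 3880899,  y_3 = 99·990+5·19601 = 196015
k=4:  x_4 = 99·3880899+392·5·196015 = 768398401,  y_4 = 99·196015+5·3880899 = 38809980
k=5:  x_5 = 99·768398401+392·5·38809980 = 152139002499,  y_5 = 99·38809980+5·768398401 = 7684180025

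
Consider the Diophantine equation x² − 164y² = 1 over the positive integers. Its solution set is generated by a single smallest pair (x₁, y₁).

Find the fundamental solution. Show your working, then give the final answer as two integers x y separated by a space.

2049 160

√164 → a₀=12, period (1,4,6,4,1,24); ℓ=6 even so k=5
step 0: (12, 1)  from 12·(1,0) + (0,1)
step 1: (13, 1)  from 1·(12,1) + (1,0)
…
step 4: (1652, 129)  from 4·(397,31) + (64,5)
step 5: (2049, 160)  from 1·(1652,129) + (397,31)
→ (2049, 160).  Check: 2049²=4198401, 164·160²=4198400, difference 1.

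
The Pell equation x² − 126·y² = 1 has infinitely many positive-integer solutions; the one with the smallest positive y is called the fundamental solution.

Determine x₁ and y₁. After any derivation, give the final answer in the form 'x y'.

449 40

√126 = [11; 4,2,4,22, …], period ℓ=4 (even) → k=3
step 0: (11, 1)  from 11·(1,0) + (0,1)
…
step 2: (101, 9)  from 2·(45,4) + (11,1)
step 3: (449, 40)  from 4·(101,9) + (45,4)
→ (449, 40).  Check: 449²=201601, 126·40²=201600, difference 1.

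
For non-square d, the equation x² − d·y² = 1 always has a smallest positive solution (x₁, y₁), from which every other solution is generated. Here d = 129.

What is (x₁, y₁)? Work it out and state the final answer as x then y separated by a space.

16855 1484

d=129: √d = [11; 2,1,3,1,6,1,3,1,2,22] (ℓ=10, even), read p_9/q_9
a_0=11:  p_0=11·1+0=11,  q_0=11·0+1=1
a_1=2:  p_1=2·11+1=23,  q_1=2·1+0=2
a_2=1:  p_2=1·23+11=34,  q_2=1·2+1=3
a_3=3:  p_3=3·34+23=125,  q_3=3·3+2=11
a_4=1:  p_4=1·125+34=159,  q_4=1·11+3=14
…
a_6=1:  p_6=1·1079+159=1238,  q_6=1·95+14=109
a_7=3:  p_7=3·1238+1079=4793,  q_7=3·109+95=422
a_8=1:  p_8=1·4793+1238=6031,  q_8=1·422+109=531
a_9=2:  p_9=2·6031+4793=16855,  q_9=2·531+422=1484
(x₁, y₁) = (16855, 1484);  16855² − 129·1484² = 1 ✓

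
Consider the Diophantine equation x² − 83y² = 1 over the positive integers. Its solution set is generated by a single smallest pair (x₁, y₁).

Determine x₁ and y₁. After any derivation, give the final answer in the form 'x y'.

√83 → a₀=9, period (9,18); ℓ=2 even so k=1
step 0: (9, 1)  from 9·(1,0) + (0,1)
step 1: (82, 9)  from 9·(9,1) + (1,0)
fundamental: x₁=82, y₁=9  (since 6724 − 83·81 = 1)

82 9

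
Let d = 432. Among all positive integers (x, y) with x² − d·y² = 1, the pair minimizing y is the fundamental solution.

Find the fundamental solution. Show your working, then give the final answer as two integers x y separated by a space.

1351 65

√432 = [20; 1,3,1,1,1,3,1,40, …], period ℓ=8 (even) → k=7
a_0=20:  p_0=20·1+0=20,  q_0=20·0+1=1
…
a_2=3:  p_2=3·21+20=83,  q_2=3·1+1=4
…
a_5=1:  p_5=1·187+104=291,  q_5=1·9+5=14
a_6=3:  p_6=3·291+187=1060,  q_6=3·14+9=51
a_7=1:  p_7=1·1060+291=1351,  q_7=1·51+14=65
(x₁, y₁) = (1351, 65);  1351² − 432·65² = 1 ✓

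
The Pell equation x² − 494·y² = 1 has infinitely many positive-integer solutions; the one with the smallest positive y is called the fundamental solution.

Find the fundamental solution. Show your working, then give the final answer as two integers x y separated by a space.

√494 → a₀=22, period (4,2,2,1,2,1,2,2,4,44); ℓ=10 even so k=9
a_0=22:  p_0=22·1+0=22,  q_0=22·0+1=1
a_1=4:  p_1=4·22+1=89,  q_1=4·1+0=4
a_2=2:  p_2=2·89+22=200,  q_2=2·4+1=9
a_3=2:  p_3=2·200+89=489,  q_3=2·9+4=22
…
a_5=2:  p_5=2·689+489=1867,  q_5=2·31+22=84
a_6=1:  p_6=1·1867+689=2556,  q_6=1·84+31=115
a_7=2:  p_7=2·2556+1867=6979,  q_7=2·115+84=314
a_8=2:  p_8=2·6979+2556=16514,  q_8=2·314+115=743
a_9=4:  p_9=4·16514+6979=73035,  q_9=4·743+314=3286
(x₁, y₁) = (73035, 3286);  73035² − 494·3286² = 1 ✓

73035 3286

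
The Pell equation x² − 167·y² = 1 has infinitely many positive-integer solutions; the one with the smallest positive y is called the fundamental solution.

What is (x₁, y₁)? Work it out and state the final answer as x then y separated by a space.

168 13

√167 → a₀=12, period (1,11,1,24); ℓ=4 even so k=3
i=0: a=12 ⇒ p=12, q=1
i=1: a=1 ⇒ p=13, q=1
i=2: a=11 ⇒ p=155, q=12
i=3: a=1 ⇒ p=168, q=13
→ (168, 13).  Check: 168²=28224, 167·13²=28223, difference 1.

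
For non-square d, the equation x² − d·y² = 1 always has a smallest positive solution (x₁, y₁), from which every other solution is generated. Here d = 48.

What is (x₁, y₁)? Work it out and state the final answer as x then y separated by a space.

√48 = [6; 1,12, …], period ℓ=2 (even) → k=1
k=0  a_k=6  p_k/q_k = 6/1
k=1  a_k=1  p_k/q_k = 7/1
→ (7, 1).  Check: 7²=49, 48·1²=48, difference 1.

7 1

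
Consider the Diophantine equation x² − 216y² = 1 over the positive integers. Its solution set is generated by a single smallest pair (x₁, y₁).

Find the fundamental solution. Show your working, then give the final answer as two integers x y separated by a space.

√216 → a₀=14, period (1,2,3,2,1,28); ℓ=6 even so k=5
k=0  a_k=14  p_k/q_k = 14/1
k=1  a_k=1  p_k/q_k = 15/1
…
k=4  a_k=2  p_k/q_k = 338/23
k=5  a_k=1  p_k/q_k = 485/33
(x₁, y₁) = (485, 33);  485² − 216·33² = 1 ✓

485 33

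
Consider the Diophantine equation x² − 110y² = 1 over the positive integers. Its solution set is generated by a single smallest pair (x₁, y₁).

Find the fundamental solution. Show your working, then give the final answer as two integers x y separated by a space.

21 2

√110 → a₀=10, period (2,20); ℓ=2 even so k=1
step 0: (10, 1)  from 10·(1,0) + (0,1)
step 1: (21, 2)  from 2·(10,1) + (1,0)
→ (21, 2).  Check: 21²=441, 110·2²=440, difference 1.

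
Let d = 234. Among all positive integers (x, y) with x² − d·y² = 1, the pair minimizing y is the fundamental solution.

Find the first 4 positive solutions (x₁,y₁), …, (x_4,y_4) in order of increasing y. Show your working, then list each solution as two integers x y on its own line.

√234 → a₀=15, period (3,2,1,2,1,2,3,30); ℓ=8 even so k=7
i=0: a=15 ⇒ p=15, q=1
i=1: a=3 ⇒ p=46, q=3
i=2: a=2 ⇒ p=107, q=7
i=3: a=1 ⇒ p=153, q=10
i=4: a=2 ⇒ p=413, q=27
…
i=6: a=2 ⇒ p=1545, q=101
i=7: a=3 ⇒ p=5201, q=340
→ (5201, 340).  Check: 5201²=27050401, 234·340²=27050400, difference 1.
(5201+340√234)^2 = 54100801 + 3536680√234
(5201+340√234)^3 = 562756526801 + 36788545020√234
(5201+340√234)^4 = 5853793337683201 + 382674441761360√234

5201 340
54100801 3536680
562756526801 36788545020
5853793337683201 382674441761360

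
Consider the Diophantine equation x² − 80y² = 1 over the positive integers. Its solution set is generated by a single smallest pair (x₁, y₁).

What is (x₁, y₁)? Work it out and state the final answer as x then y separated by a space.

√80 → a₀=8, period (1,16); ℓ=2 even so k=1
k=0  a_k=8  p_k/q_k = 8/1
k=1  a_k=1  p_k/q_k = 9/1
→ (9, 1).  Check: 9²=81, 80·1²=80, difference 1.

9 1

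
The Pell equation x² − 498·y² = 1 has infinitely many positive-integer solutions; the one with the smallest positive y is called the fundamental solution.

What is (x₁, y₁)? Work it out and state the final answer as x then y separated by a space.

[22; 3,6,22,6,3,44] for √498; ℓ=6 ⇒ convergent index 5
a_0=22:  p_0=22·1+0=22,  q_0=22·0+1=1
…
a_2=6:  p_2=6·67+22=424,  q_2=6·3+1=19
a_3=22:  p_3=22·424+67=9395,  q_3=22·19+3=421
a_4=6:  p_4=6·9395+424=56794,  q_4=6·421+19=2545
a_5=3:  p_5=3·56794+9395=179777,  q_5=3·2545+421=8056
(x₁, y₁) = (179777, 8056);  179777² − 498·8056² = 1 ✓

179777 8056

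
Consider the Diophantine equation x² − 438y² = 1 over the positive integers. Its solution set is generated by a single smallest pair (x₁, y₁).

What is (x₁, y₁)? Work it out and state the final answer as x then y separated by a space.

293 14

√438 → a₀=20, period (1,12,1,40); ℓ=4 even so k=3
i=0: a=20 ⇒ p=20, q=1
…
i=2: a=12 ⇒ p=272, q=13
i=3: a=1 ⇒ p=293, q=14
→ (293, 14).  Check: 293²=85849, 438·14²=85848, difference 1.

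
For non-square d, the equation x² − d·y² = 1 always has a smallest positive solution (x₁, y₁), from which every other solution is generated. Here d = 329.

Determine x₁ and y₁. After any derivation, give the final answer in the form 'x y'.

√329 → a₀=18, period (7,4,2,1,1,4,1,1,2,4,7,36); ℓ=12 even so k=11
i=0: a=18 ⇒ p=18, q=1
i=1: a=7 ⇒ p=127, q=7
i=2: a=4 ⇒ p=526, q=29
i=3: a=2 ⇒ p=1179, q=65
…
i=5: a=1 ⇒ p=2884, q=159
i=6: a=4 ⇒ p=13241, q=730
i=7: a=1 ⇒ p=16125, q=889
i=8: a=1 ⇒ p=29366, q=1619
i=9: a=2 ⇒ p=74857, q=4127
i=10: a=4 ⇒ p=328794, q=18127
i=11: a=7 ⇒ p=2376415, q=131016
→ (2376415, 131016).  Check: 2376415²=5647348252225, 329·131016²=5647348252224, difference 1.

2376415 131016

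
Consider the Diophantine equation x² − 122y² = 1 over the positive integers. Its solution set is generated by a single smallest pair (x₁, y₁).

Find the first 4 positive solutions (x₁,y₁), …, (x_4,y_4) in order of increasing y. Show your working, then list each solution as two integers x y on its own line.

243 22
118097 10692
57394899 5196290
27893802817 2525386248

[11; 22] for √122; ℓ=1 ⇒ convergent index 1
i=0: a=11 ⇒ p=11, q=1
i=1: a=22 ⇒ p=243, q=22
(x₁, y₁) = (243, 22);  243² − 122·22² = 1 ✓
k=2:  x_2 = 243·243+122·22·22 = 118097,  y_2 = 243·22+22·243 = 10692
k=3:  x_3 = 243·118097+122·22·10692 = 57394899,  y_3 = 243·10692+22·118097 = 5196290
k=4:  x_4 = 243·57394899+122·22·5196290 = 27893802817,  y_4 = 243·5196290+22·57394899 = 2525386248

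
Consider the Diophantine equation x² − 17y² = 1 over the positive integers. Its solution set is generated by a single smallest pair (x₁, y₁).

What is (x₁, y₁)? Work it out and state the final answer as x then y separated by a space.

√17 → a₀=4, period (8); ℓ=1 odd so k=1
a_0=4:  p_0=4·1+0=4,  q_0=4·0+1=1
a_1=8:  p_1=8·4+1=33,  q_1=8·1+0=8
→ (33, 8).  Check: 33²=1089, 17·8²=1088, difference 1.

33 8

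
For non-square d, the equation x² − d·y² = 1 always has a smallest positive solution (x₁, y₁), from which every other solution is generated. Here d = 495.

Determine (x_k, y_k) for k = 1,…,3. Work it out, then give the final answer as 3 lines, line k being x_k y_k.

89 4
15841 712
2819609 126732

[22; 4,44] for √495; ℓ=2 ⇒ convergent index 1
a_0=22:  p_0=22·1+0=22,  q_0=22·0+1=1
a_1=4:  p_1=4·22+1=89,  q_1=4·1+0=4
→ (89, 4).  Check: 89²=7921, 495·4²=7920, difference 1.
k=2:  x_2 = 89·89+495·4·4 = 15841,  y_2 = 89·4+4·89 = 712
k=3:  x_3 = 89·15841+495·4·712 = 2819609,  y_3 = 89·712+4·15841 = 126732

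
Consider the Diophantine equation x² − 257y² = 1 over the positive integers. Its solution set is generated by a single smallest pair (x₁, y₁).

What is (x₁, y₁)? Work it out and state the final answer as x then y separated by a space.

[16; 32] for √257; ℓ=1 ⇒ convergent index 1
k=0  a_k=16  p_k/q_k = 16/1
k=1  a_k=32  p_k/q_k = 513/32
(x₁, y₁) = (513, 32);  513² − 257·32² = 1 ✓

513 32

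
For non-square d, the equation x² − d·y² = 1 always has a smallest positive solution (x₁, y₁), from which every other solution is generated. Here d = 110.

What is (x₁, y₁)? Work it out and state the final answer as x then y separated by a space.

√110 = [10; 2,20, …], period ℓ=2 (even) → k=1
i=0: a=10 ⇒ p=10, q=1
i=1: a=2 ⇒ p=21, q=2
→ (21, 2).  Check: 21²=441, 110·2²=440, difference 1.

21 2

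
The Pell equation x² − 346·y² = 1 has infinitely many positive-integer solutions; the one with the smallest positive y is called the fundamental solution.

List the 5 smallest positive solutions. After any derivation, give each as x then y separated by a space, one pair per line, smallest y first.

d=346: √d = [18; 1,1,1,1,36] (ℓ=5, odd), read p_9/q_9
k=0  a_k=18  p_k/q_k = 18/1
…
k=2  a_k=1  p_k/q_k = 37/2
…
k=4  a_k=1  p_k/q_k = 93/5
…
k=8  a_k=1  p_k/q_k = 10398/559
k=9  a_k=1  p_k/q_k = 17299/930
(x₁, y₁) = (17299, 930);  17299² − 346·930² = 1 ✓
n=2: (17299,930)∘(17299,930) = (17299·17299+346·930·930, 17299·930+930·17299) = (598510801,32176140)
n=3: (598510801,32176140)∘(17299,930) = (17299·598510801+346·930·32176140, 17299·32176140+930·598510801) = (20707276675699,1113230090790)
n=4: (20707276675699,1113230090790)∘(17299,930) = (17299·20707276675699+346·930·1113230090790, 17299·1113230090790+930·20707276675699) = (716430357827323201,38515534648976280)
n=5: (716430357827323201,38515534648976280)∘(17299,930) = (17299·716430357827323201+346·930·38515534648976280, 17299·38515534648976280+930·716430357827323201) = (24787057499402451432499,1332560466672051244650)

17299 930
598510801 32176140
20707276675699 1113230090790
716430357827323201 38515534648976280
24787057499402451432499 1332560466672051244650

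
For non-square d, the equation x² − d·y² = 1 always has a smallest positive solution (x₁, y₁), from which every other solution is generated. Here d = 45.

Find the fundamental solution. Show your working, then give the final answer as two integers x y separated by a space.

√45 = [6; 1,2,2,2,1,12, …], period ℓ=6 (even) → k=5
a_0=6:  p_0=6·1+0=6,  q_0=6·0+1=1
…
a_3=2:  p_3=2·20+7=47,  q_3=2·3+1=7
a_4=2:  p_4=2·47+20=114,  q_4=2·7+3=17
a_5=1:  p_5=1·114+47=161,  q_5=1·17+7=24
fundamental: x₁=161, y₁=24  (since 25921 − 45·576 = 1)

161 24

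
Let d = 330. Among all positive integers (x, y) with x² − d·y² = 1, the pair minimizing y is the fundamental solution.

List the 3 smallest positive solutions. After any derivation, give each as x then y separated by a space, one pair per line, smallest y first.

√330 = [18; 6,36, …], period ℓ=2 (even) → k=1
step 0: (18, 1)  from 18·(1,0) + (0,1)
step 1: (109, 6)  from 6·(18,1) + (1,0)
→ (109, 6).  Check: 109²=11881, 330·6²=11880, difference 1.
(109+6√330)^2 = 23761 + 1308√330
(109+6√330)^3 = 5179789 + 285138√330

109 6
23761 1308
5179789 285138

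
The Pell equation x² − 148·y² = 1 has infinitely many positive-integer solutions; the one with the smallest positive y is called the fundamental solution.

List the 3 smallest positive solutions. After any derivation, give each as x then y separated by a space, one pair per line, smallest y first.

73 6
10657 876
1555849 127890

√148 = [12; 6,24, …], period ℓ=2 (even) → k=1
step 0: (12, 1)  from 12·(1,0) + (0,1)
step 1: (73, 6)  from 6·(12,1) + (1,0)
→ (73, 6).  Check: 73²=5329, 148·6²=5328, difference 1.
n=2: (73,6)∘(73,6) = (73·73+148·6·6, 73·6+6·73) = (10657,876)
n=3: (10657,876)∘(73,6) = (73·10657+148·6·876, 73·876+6·10657) = (1555849,127890)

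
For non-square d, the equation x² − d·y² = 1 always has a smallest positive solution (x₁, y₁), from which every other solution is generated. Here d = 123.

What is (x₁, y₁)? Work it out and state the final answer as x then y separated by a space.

√123 = [11; 11,22, …], period ℓ=2 (even) → k=1
i=0: a=11 ⇒ p=11, q=1
i=1: a=11 ⇒ p=122, q=11
(x₁, y₁) = (122, 11);  122² − 123·11² = 1 ✓

122 11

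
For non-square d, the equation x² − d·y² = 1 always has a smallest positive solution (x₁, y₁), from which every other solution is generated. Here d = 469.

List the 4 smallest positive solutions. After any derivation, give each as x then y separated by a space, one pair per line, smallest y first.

137215 6336
37655912449 1738788480
10333912053241855 477175722560064
2835935484733506355201 130951333540419575040

√469 → a₀=21, period (1,1,1,10,6,10,1,1,1,42); ℓ=10 even so k=9
i=0: a=21 ⇒ p=21, q=1
i=1: a=1 ⇒ p=22, q=1
i=2: a=1 ⇒ p=43, q=2
i=3: a=1 ⇒ p=65, q=3
i=4: a=10 ⇒ p=693, q=32
…
i=7: a=1 ⇒ p=47146, q=2177
i=8: a=1 ⇒ p=90069, q=4159
i=9: a=1 ⇒ p=137215, q=6336
(x₁, y₁) = (137215, 6336);  137215² − 469·6336² = 1 ✓
n=2: (137215,6336)∘(137215,6336) = (137215·137215+469·6336·6336, 137215·6336+6336·137215) = (37655912449,1738788480)
n=3: (37655912449,1738788480)∘(137215,6336) = (137215·37655912449+469·6336·1738788480, 137215·1738788480+6336·37655912449) = (10333912053241855,477175722560064)
n=4: (10333912053241855,477175722560064)∘(137215,6336) = (137215·10333912053241855+469·6336·477175722560064, 137215·477175722560064+6336·10333912053241855) = (2835935484733506355201,130951333540419575040)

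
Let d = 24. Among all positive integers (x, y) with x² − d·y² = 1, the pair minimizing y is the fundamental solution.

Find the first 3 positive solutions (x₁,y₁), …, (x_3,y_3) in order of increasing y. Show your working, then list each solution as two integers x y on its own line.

5 1
49 10
485 99

[4; 1,8] for √24; ℓ=2 ⇒ convergent index 1
a_0=4:  p_0=4·1+0=4,  q_0=4·0+1=1
a_1=1:  p_1=1·4+1=5,  q_1=1·1+0=1
→ (5, 1).  Check: 5²=25, 24·1²=24, difference 1.
(x_2, y_2) = (5·5 + 24·1·1, 5·1 + 1·5) = (49, 10)
(x_3, y_3) = (5·49 + 24·1·10, 5·10 + 1·49) = (485, 99)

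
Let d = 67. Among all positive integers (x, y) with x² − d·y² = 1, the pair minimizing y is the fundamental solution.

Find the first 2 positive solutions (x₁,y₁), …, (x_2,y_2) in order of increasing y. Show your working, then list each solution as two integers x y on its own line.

48842 5967
4771081927 582880428

√67 → a₀=8, period (5,2,1,1,7,1,1,2,5,16); ℓ=10 even so k=9
a_0=8:  p_0=8·1+0=8,  q_0=8·0+1=1
…
a_4=1:  p_4=1·131+90=221,  q_4=1·16+11=27
…
a_8=2:  p_8=2·3577+1899=9053,  q_8=2·437+232=1106
a_9=5:  p_9=5·9053+3577=48842,  q_9=5·1106+437=5967
→ (48842, 5967).  Check: 48842²=2385540964, 67·5967²=2385540963, difference 1.
k=2:  x_2 = 48842·48842+67·5967·5967 = 4771081927,  y_2 = 48842·5967+5967·48842 = 582880428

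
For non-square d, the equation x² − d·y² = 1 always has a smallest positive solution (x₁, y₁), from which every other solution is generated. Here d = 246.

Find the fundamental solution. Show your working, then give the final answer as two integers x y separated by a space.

88805 5662

[15; 1,2,5,1,14,1,5,2,1,30] for √246; ℓ=10 ⇒ convergent index 9
i=0: a=15 ⇒ p=15, q=1
…
i=2: a=2 ⇒ p=47, q=3
…
i=4: a=1 ⇒ p=298, q=19
…
i=6: a=1 ⇒ p=4721, q=301
…
i=8: a=2 ⇒ p=60777, q=3875
i=9: a=1 ⇒ p=88805, q=5662
(x₁, y₁) = (88805, 5662);  88805² − 246·5662² = 1 ✓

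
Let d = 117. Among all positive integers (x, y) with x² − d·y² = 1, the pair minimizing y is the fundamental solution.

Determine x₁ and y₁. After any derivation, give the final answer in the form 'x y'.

649 60

√117 → a₀=10, period (1,4,2,4,1,20); ℓ=6 even so k=5
k=0  a_k=10  p_k/q_k = 10/1
k=1  a_k=1  p_k/q_k = 11/1
k=2  a_k=4  p_k/q_k = 54/5
k=3  a_k=2  p_k/q_k = 119/11
k=4  a_k=4  p_k/q_k = 530/49
k=5  a_k=1  p_k/q_k = 649/60
(x₁, y₁) = (649, 60);  649² − 117·60² = 1 ✓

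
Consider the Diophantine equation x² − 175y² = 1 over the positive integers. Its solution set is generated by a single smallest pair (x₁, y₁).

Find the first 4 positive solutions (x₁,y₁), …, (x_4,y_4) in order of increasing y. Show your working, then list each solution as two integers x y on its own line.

2024 153
8193151 619344
33165873224 2507104359
134255446617601 10148757825888

[13; 4,2,1,2,4,26] for √175; ℓ=6 ⇒ convergent index 5
k=0  a_k=13  p_k/q_k = 13/1
k=1  a_k=4  p_k/q_k = 53/4
k=2  a_k=2  p_k/q_k = 119/9
k=3  a_k=1  p_k/q_k = 172/13
k=4  a_k=2  p_k/q_k = 463/35
k=5  a_k=4  p_k/q_k = 2024/153
(x₁, y₁) = (2024, 153);  2024² − 175·153² = 1 ✓
(x_2, y_2) = (2024·2024 + 175·153·153, 2024·153 + 153·2024) = (8193151, 619344)
(x_3, y_3) = (2024·8193151 + 175·153·619344, 2024·619344 + 153·8193151) = (33165873224, 2507104359)
(x_4, y_4) = (2024·33165873224 + 175·153·2507104359, 2024·2507104359 + 153·33165873224) = (134255446617601, 10148757825888)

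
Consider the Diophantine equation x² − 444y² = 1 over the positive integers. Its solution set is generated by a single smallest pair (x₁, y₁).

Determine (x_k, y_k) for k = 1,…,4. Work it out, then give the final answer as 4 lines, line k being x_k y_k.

295 14
174049 8260
102688615 4873386
60586108801 2875289480

[21; 14,42] for √444; ℓ=2 ⇒ convergent index 1
step 0: (21, 1)  from 21·(1,0) + (0,1)
step 1: (295, 14)  from 14·(21,1) + (1,0)
(x₁, y₁) = (295, 14);  295² − 444·14² = 1 ✓
k=2:  x_2 = 295·295+444·14·14 = 174049,  y_2 = 295·14+14·295 = 8260
k=3:  x_3 = 295·174049+444·14·8260 = 102688615,  y_3 = 295·8260+14·174049 = 4873386
k=4:  x_4 = 295·102688615+444·14·4873386 = 60586108801,  y_4 = 295·4873386+14·102688615 = 2875289480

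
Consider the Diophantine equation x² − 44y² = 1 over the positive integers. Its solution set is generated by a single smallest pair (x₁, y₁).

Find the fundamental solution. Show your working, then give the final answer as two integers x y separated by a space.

√44 = [6; 1,1,1,2,1,1,1,12, …], period ℓ=8 (even) → k=7
k=0  a_k=6  p_k/q_k = 6/1
…
k=2  a_k=1  p_k/q_k = 13/2
…
k=4  a_k=2  p_k/q_k = 53/8
k=5  a_k=1  p_k/q_k = 73/11
k=6  a_k=1  p_k/q_k = 126/19
k=7  a_k=1  p_k/q_k = 199/30
→ (199, 30).  Check: 199²=39601, 44·30²=39600, difference 1.

199 30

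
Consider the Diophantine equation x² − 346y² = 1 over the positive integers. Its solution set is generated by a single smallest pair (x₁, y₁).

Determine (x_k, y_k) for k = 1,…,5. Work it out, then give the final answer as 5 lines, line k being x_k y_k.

17299 930
598510801 32176140
20707276675699 1113230090790
716430357827323201 38515534648976280
24787057499402451432499 1332560466672051244650

√346 = [18; 1,1,1,1,36, …], period ℓ=5 (odd) → k=9
step 0: (18, 1)  from 18·(1,0) + (0,1)
…
step 6: (3497, 188)  from 1·(3404,183) + (93,5)
step 7: (6901, 371)  from 1·(3497,188) + (3404,183)
step 8: (10398, 559)  from 1·(6901,371) + (3497,188)
step 9: (17299, 930)  from 1·(10398,559) + (6901,371)
(x₁, y₁) = (17299, 930);  17299² − 346·930² = 1 ✓
k=2:  x_2 = 17299·17299+346·930·930 = 598510801,  y_2 = 17299·930+930·17299 = 32176140
k=3:  x_3 = 17299·598510801+346·930·32176140 = 20707276675699,  y_3 = 17299·32176140+930·598510801 = 1113230090790
k=4:  x_4 = 17299·20707276675699+346·930·1113230090790 = 716430357827323201,  y_4 = 17299·1113230090790+930·20707276675699 = 38515534648976280
k=5:  x_5 = 17299·716430357827323201+346·930·38515534648976280 = 24787057499402451432499,  y_5 = 17299·38515534648976280+930·716430357827323201 = 1332560466672051244650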